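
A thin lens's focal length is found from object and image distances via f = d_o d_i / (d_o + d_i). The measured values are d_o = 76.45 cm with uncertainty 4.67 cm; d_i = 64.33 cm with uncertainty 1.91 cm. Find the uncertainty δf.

∂f/∂d_o = (d_i/(d_o+d_i))² = 0.209;  ∂f/∂d_i = (d_o/(d_o+d_i))² = 0.295
δf = √((∂f/∂d_o · δd_o)² + (∂f/∂d_i · δd_i)²) = √(0.951 + 0.317) = 1.13 cm

1.13 cm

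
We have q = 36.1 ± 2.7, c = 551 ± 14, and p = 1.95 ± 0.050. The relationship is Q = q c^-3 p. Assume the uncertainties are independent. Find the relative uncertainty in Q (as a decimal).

Products/powers → add relative errors in quadrature, weighted by exponent:
  (1·δq/q)² = (1×0.0748)² = 0.00559;  (-3·δc/c)² = (-3×0.0254)² = 0.00581;  (1·δp/p)² = (1×0.0256)² = 0.000657
δQ/Q = √(0.0121) = 0.110

0.110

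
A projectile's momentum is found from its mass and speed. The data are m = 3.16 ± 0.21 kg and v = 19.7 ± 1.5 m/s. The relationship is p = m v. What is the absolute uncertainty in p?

Relative error in a monomial: (δp/p)² = Σ (nᵢ · δxᵢ/xᵢ)².
  (1·δm/m)² = (1×0.0665)² = 0.00442;  (1·δv/v)² = (1×0.0761)² = 0.00580
δp/p = √(0.0102) = 0.101
p = 62.3 kg·m/s, so δp = 0.101 × 62.3 = 6.29 kg·m/s.

6.29 kg·m/s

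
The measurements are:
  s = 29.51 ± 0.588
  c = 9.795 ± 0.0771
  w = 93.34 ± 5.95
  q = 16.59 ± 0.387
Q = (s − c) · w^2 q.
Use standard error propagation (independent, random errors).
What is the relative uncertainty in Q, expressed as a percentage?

Let u = s − c = 19.72. δu = √(δs² + δc²) = √(0.346 + 0.00594) = 0.593, so δu/u = 0.0301.
Q is then a monomial in u, w, q:
δQ/Q = √((δu/u)² + (2·δw/w)² + (1·δq/q)²) = √(0.000905 + 0.0163 + 0.000544) = 0.133

13.3%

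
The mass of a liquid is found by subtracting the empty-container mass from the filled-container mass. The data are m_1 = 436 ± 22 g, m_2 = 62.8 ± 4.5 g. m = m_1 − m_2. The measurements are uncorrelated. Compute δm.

Absolute uncertainties add in quadrature for a linear combination:
  (δm_1)² = 484;  (δm_2)² = 20.2
δm = √(504) = 22.5 g

22.5 g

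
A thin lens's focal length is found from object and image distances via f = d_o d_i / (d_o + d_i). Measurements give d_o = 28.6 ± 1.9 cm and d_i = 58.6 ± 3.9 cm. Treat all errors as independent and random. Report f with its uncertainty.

19.2 ± 0.955 cm

∂f/∂d_o = (d_i/(d_o+d_i))² = 0.452;  ∂f/∂d_i = (d_o/(d_o+d_i))² = 0.108
δf = √((∂f/∂d_o · δd_o)² + (∂f/∂d_i · δd_i)²) = √(0.736 + 0.176) = 0.955 cm
f = 19.2 cm.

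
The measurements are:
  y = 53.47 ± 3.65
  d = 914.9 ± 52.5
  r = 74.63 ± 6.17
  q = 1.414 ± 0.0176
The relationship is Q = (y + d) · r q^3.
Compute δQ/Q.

Let u = y + d = 968.4. δu = √(δy² + δd²) = √(13.3 + 2760) = 52.6, so δu/u = 0.0543.
Q is then a monomial in u, r, q:
δQ/Q = √((δu/u)² + (1·δr/r)² + (3·δq/q)²) = √(0.00295 + 0.00684 + 0.00139) = 0.106

0.106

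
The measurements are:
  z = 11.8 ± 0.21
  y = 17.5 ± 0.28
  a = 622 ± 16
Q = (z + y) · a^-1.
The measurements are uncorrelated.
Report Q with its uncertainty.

0.0471 ± 0.00134

Let u = z + y = 29.3. δu = √(δz² + δy²) = √(0.0441 + 0.0784) = 0.350, so δu/u = 0.0119.
Q is then a monomial in u, a:
δQ/Q = √((δu/u)² + (-1·δa/a)²) = √(0.000143 + 0.000662) = 0.0284
Q = 0.0471, so δQ = 0.0284 × 0.0471 = 0.00134.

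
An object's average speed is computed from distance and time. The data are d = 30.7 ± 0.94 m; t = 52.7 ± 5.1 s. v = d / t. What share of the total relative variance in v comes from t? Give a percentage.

90.9%

(δv/v)² = (1·δd/d)² + (-1·δt/t)²
  d term: (1×0.0306)² = 0.000938
  t term: (-1×0.0968)² = 0.00937
Total = 0.0103. Share from t = 0.00937/0.0103 = 0.909.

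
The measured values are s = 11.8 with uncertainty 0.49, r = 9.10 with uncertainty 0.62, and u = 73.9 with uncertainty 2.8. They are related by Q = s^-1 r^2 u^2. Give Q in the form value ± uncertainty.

38300 ± 6180

Products/powers → add relative errors in quadrature, weighted by exponent:
  (-1·δs/s)² = (-1×0.0415)² = 0.00172;  (2·δr/r)² = (2×0.0681)² = 0.0186;  (2·δu/u)² = (2×0.0379)² = 0.00574
δQ/Q = √(0.0260) = 0.161
Q = 38300, so δQ = 0.161 × 38300 = 6180.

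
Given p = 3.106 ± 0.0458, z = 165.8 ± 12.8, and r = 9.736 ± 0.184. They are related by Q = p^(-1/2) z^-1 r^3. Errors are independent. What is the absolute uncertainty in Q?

0.303

Q is a product of powers, so relative uncertainties combine in quadrature:
  (−½·δp/p)² = (-0.5×0.0147)² = 5.44e-05;  (-1·δz/z)² = (-1×0.0772)² = 0.00596;  (3·δr/r)² = (3×0.0189)² = 0.00321
δQ/Q = √(0.00923) = 0.0961
Q = 3.158, so δQ = 0.0961 × 3.158 = 0.303.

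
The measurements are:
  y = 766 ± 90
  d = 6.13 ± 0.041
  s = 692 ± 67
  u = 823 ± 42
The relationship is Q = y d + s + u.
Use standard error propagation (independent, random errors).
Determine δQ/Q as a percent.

Let p = y·d = 4700. δp/p = √((1·δy/y)² + (1·δd/d)²) = √(0.0138 + 4.47e-05) = 0.118, so δp = 553.
Q = p + s + u: δQ = √(δp² + δs² + δu²) = √(3.05e+05 + 4490 + 1760) = 558
Q = 6210, so δQ/Q = 558/6210 = 0.0899.

8.99%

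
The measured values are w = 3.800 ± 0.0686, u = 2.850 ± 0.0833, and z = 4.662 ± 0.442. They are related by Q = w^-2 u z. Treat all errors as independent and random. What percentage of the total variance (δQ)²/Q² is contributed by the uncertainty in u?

(δQ/Q)² = (-2·δw/w)² + (1·δu/u)² + (1·δz/z)²
  w term: (-2×0.0181)² = 0.00130
  u term: (1×0.0292)² = 0.000854
  z term: (1×0.0948)² = 0.00899
Total = 0.0111. Share from u = 0.000854/0.0111 = 0.0766.

7.66%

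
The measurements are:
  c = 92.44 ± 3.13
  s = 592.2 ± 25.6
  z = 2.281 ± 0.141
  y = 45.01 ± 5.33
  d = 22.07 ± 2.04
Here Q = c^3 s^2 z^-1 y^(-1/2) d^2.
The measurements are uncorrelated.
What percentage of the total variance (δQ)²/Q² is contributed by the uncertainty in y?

5.91%

(δQ/Q)² = (3·δc/c)² + (2·δs/s)² + (-1·δz/z)² + (−½·δy/y)² + (2·δd/d)²
  c term: (3×0.0339)² = 0.0103
  s term: (2×0.0432)² = 0.00747
  z term: (-1×0.0618)² = 0.00382
  y term: (-0.5×0.118)² = 0.00351
  d term: (2×0.0924)² = 0.0342
Total = 0.0593. Share from y = 0.00351/0.0593 = 0.0591.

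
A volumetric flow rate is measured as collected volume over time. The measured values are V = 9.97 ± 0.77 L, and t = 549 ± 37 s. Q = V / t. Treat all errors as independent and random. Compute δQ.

Since Q is a product/quotient, work with relative uncertainties:
  (1·δV/V)² = (1×0.0772)² = 0.00596;  (-1·δt/t)² = (-1×0.0674)² = 0.00454
δQ/Q = √(0.0105) = 0.103
Q = 0.0182 L/s, so δQ = 0.103 × 0.0182 = 0.00186 L/s.

0.00186 L/s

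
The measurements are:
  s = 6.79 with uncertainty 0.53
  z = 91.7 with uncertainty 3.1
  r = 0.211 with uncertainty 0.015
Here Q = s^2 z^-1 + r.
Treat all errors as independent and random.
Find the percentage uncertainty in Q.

Let p = s^2·z^-1 = 0.503. δp/p = √((2·δs/s)² + (-1·δz/z)²) = √(0.0244 + 0.00114) = 0.160, so δp = 0.0803.
Q = p + r: δQ = √(δp² + δr²) = √(0.00645 + 0.000225) = 0.0817
Q = 0.714, so δQ/Q = 0.0817/0.714 = 0.114.

11.4%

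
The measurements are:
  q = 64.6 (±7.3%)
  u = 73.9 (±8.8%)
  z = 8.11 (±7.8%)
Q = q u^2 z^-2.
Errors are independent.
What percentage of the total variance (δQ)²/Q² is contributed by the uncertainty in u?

51.1%

(δQ/Q)² = (1·δq/q)² + (2·δu/u)² + (-2·δz/z)²
  q term: (1×0.0730)² = 0.00533
  u term: (2×0.0880)² = 0.0310
  z term: (-2×0.0780)² = 0.0243
Total = 0.0606. Share from u = 0.0310/0.0606 = 0.511.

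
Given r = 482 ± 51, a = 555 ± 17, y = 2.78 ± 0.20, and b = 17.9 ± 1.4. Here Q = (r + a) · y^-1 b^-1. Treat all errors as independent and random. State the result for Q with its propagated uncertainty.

20.8 ± 2.46

Let u = r + a = 1040. δu = √(δr² + δa²) = √(2600 + 289) = 53.8, so δu/u = 0.0518.
Q is then a monomial in u, y, b:
δQ/Q = √((δu/u)² + (-1·δy/y)² + (-1·δb/b)²) = √(0.00269 + 0.00518 + 0.00612) = 0.118
Q = 20.8, so δQ = 0.118 × 20.8 = 2.46.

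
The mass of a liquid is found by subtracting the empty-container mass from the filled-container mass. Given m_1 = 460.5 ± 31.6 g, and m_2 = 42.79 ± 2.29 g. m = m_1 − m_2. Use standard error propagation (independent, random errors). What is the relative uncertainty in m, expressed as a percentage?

7.58%

Absolute uncertainties add in quadrature for a linear combination:
  (δm_1)² = 999;  (δm_2)² = 5.24
δm = √(1000) = 31.7 g
m = 417.7 g, so δm/m = 31.7/417.7 = 0.0758.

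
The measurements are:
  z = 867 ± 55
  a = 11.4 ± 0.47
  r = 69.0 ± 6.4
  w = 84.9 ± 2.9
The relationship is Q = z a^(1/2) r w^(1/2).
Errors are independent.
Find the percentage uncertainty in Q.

Each factor contributes (exponent × relative error)² to (δQ/Q)²:
  (1·δz/z)² = (1×0.0634)² = 0.00402;  (½·δa/a)² = (0.5×0.0412)² = 0.000425;  (1·δr/r)² = (1×0.0928)² = 0.00860;  (½·δw/w)² = (0.5×0.0342)² = 0.000292
δQ/Q = √(0.0133) = 0.116

11.6%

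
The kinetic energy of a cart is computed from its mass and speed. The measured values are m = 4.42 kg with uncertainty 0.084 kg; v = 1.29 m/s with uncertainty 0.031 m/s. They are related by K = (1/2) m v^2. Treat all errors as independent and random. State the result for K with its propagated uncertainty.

K is a product of powers, so relative uncertainties combine in quadrature:
  (1·δm/m)² = (1×0.0190)² = 0.000361;  (2·δv/v)² = (2×0.0240)² = 0.00231
δK/K = √(0.00267) = 0.0517
K = 3.68 J, so δK = 0.0517 × 3.68 = 0.190 J.

3.68 ± 0.190 J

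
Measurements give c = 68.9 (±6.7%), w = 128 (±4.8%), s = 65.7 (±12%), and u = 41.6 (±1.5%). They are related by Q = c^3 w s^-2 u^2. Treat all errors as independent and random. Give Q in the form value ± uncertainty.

(1.68 ± 0.534) × 10^7

For a monomial Q ∝ c^3, w, s^-2, u^2, fractional errors add in quadrature:
  (3·δc/c)² = (3×0.0670)² = 0.0404;  (1·δw/w)² = (1×0.0480)² = 0.00230;  (-2·δs/s)² = (-2×0.120)² = 0.0576;  (2·δu/u)² = (2×0.0150)² = 0.000900
δQ/Q = √(0.101) = 0.318
Q = 1.68e+07, so δQ = 0.318 × 1.68e+07 = 5.34e+06.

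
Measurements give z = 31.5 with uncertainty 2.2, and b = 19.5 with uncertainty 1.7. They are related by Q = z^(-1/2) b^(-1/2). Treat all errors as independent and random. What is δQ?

Relative error in a monomial: (δQ/Q)² = Σ (nᵢ · δxᵢ/xᵢ)².
  (−½·δz/z)² = (-0.5×0.0698)² = 0.00122;  (−½·δb/b)² = (-0.5×0.0872)² = 0.00190
δQ/Q = √(0.00312) = 0.0559
Q = 0.0403, so δQ = 0.0559 × 0.0403 = 0.00225.

0.00225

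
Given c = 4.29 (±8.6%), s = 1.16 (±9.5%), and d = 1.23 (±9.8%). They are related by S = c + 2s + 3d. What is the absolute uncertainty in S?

Sums and differences: (δS)² = Σ (cᵢ δxᵢ)².
  (δc)² = 0.136;  (2·δs)² = 0.0486;  (3·δd)² = 0.131
δS = √(0.315) = 0.562

0.562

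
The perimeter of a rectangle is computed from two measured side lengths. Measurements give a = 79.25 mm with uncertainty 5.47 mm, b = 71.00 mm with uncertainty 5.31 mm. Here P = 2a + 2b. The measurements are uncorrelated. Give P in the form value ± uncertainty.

300.5 ± 15.2 mm

Sums and differences: (δP)² = Σ (cᵢ δxᵢ)².
  (2·δa)² = 120;  (2·δb)² = 113
δP = √(232) = 15.2 mm
P = 300.5 mm.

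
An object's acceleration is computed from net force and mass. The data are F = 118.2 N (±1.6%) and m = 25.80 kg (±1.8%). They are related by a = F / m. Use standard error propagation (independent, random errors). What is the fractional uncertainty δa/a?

0.0241

Products/powers → add relative errors in quadrature, weighted by exponent:
  (1·δF/F)² = (1×0.0160)² = 0.000256;  (-1·δm/m)² = (-1×0.0180)² = 0.000324
δa/a = √(0.000580) = 0.0241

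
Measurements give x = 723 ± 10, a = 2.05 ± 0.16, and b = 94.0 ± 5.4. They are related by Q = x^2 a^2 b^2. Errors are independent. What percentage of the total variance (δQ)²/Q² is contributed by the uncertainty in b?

34.4%

(δQ/Q)² = (2·δx/x)² + (2·δa/a)² + (2·δb/b)²
  x term: (2×0.0138)² = 0.000765
  a term: (2×0.0780)² = 0.0244
  b term: (2×0.0574)² = 0.0132
Total = 0.0383. Share from b = 0.0132/0.0383 = 0.344.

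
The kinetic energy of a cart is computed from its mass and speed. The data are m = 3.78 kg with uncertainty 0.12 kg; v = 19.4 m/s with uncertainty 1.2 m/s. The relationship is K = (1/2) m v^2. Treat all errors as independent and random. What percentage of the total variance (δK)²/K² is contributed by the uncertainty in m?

6.18%

(δK/K)² = (1·δm/m)² + (2·δv/v)²
  m term: (1×0.0317)² = 0.00101
  v term: (2×0.0619)² = 0.0153
Total = 0.0163. Share from m = 0.00101/0.0163 = 0.0618.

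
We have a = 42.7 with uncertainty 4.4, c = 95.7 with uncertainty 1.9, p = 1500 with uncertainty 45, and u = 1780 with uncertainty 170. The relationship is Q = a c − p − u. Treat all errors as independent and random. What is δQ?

463

Let w = a·c = 4090. δw/w = √((1·δa/a)² + (1·δc/c)²) = √(0.0106 + 0.000394) = 0.105, so δw = 429.
Q = w − p − u: δQ = √(δw² + δp² + δu²) = √(1.84e+05 + 2020 + 28900) = 463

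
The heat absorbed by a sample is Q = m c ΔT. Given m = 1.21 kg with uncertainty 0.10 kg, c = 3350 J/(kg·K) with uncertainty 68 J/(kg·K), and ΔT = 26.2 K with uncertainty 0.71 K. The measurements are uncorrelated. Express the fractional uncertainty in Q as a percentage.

Q is a product of powers, so relative uncertainties combine in quadrature:
  (1·δm/m)² = (1×0.0826)² = 0.00683;  (1·δc/c)² = (1×0.0203)² = 0.000412;  (1·δΔT/ΔT)² = (1×0.0271)² = 0.000734
δQ/Q = √(0.00798) = 0.0893

8.93%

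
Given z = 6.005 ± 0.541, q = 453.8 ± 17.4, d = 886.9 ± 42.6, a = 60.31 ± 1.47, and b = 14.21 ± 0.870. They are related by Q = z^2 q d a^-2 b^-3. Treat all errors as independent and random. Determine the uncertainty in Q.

0.374

Since Q is a product/quotient, work with relative uncertainties:
  (2·δz/z)² = (2×0.0901)² = 0.0325;  (1·δq/q)² = (1×0.0383)² = 0.00147;  (1·δd/d)² = (1×0.0480)² = 0.00231;  (-2·δa/a)² = (-2×0.0244)² = 0.00238;  (-3·δb/b)² = (-3×0.0612)² = 0.0337
δQ/Q = √(0.0724) = 0.269
Q = 1.391, so δQ = 0.269 × 1.391 = 0.374.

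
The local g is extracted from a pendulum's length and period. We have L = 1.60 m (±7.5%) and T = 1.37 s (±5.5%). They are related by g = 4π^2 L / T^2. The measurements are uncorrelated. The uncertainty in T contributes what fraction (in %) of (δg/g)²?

68.3%

(δg/g)² = (1·δL/L)² + (-2·δT/T)²
  L term: (1×0.0750)² = 0.00562
  T term: (-2×0.0550)² = 0.0121
Total = 0.0177. Share from T = 0.0121/0.0177 = 0.683.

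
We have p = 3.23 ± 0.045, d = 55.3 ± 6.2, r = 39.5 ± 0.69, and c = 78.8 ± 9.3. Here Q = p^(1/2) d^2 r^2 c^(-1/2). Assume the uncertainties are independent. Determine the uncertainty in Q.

2.27e+05

Since Q is a product/quotient, work with relative uncertainties:
  (½·δp/p)² = (0.5×0.0139)² = 4.85e-05;  (2·δd/d)² = (2×0.112)² = 0.0503;  (2·δr/r)² = (2×0.0175)² = 0.00122;  (−½·δc/c)² = (-0.5×0.118)² = 0.00348
δQ/Q = √(0.0550) = 0.235
Q = 9.66e+05, so δQ = 0.235 × 9.66e+05 = 2.27e+05.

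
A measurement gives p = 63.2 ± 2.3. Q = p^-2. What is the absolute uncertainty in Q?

1.82e-05

Q ∝ p^-2, so δQ/Q = |-2| · δp/p = 2 × 0.0364 = 0.0728.
Q = 0.000250, so δQ = 0.0728 × 0.000250 = 1.82e-05.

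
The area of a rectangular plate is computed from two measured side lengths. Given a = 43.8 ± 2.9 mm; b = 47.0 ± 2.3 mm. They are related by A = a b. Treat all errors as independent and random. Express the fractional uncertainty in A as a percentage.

8.23%

Products/powers → add relative errors in quadrature, weighted by exponent:
  (1·δa/a)² = (1×0.0662)² = 0.00438;  (1·δb/b)² = (1×0.0489)² = 0.00239
δA/A = √(0.00678) = 0.0823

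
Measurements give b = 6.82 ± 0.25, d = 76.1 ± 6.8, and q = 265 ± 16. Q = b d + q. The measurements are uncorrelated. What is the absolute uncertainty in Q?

Let p = b·d = 519. δp/p = √((1·δb/b)² + (1·δd/d)²) = √(0.00134 + 0.00798) = 0.0966, so δp = 50.1.
Q = p + q: δQ = √(δp² + δq²) = √(2510 + 256) = 52.6

52.6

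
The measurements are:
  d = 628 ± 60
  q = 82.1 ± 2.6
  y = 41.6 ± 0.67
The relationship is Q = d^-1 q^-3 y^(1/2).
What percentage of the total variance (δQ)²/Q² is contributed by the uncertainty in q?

(δQ/Q)² = (-1·δd/d)² + (-3·δq/q)² + (½·δy/y)²
  d term: (-1×0.0955)² = 0.00913
  q term: (-3×0.0317)² = 0.00903
  y term: (0.5×0.0161)² = 6.48e-05
Total = 0.0182. Share from q = 0.00903/0.0182 = 0.495.

49.5%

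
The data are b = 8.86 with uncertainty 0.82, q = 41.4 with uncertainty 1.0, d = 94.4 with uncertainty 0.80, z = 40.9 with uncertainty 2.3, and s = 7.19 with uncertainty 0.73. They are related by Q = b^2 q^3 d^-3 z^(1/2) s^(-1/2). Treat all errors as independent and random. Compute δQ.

3.29

For a monomial Q ∝ b^2, q^3, d^-3, z^(1/2), s^(-1/2), fractional errors add in quadrature:
  (2·δb/b)² = (2×0.0926)² = 0.0343;  (3·δq/q)² = (3×0.0242)² = 0.00525;  (-3·δd/d)² = (-3×0.00847)² = 0.000646;  (½·δz/z)² = (0.5×0.0562)² = 0.000791;  (−½·δs/s)² = (-0.5×0.102)² = 0.00258
δQ/Q = √(0.0435) = 0.209
Q = 15.8, so δQ = 0.209 × 15.8 = 3.29.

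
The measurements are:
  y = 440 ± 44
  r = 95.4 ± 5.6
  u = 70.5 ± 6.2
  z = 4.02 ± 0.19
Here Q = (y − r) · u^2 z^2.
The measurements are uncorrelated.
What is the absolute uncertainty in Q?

Let w = y − r = 345. δw = √(δy² + δr²) = √(1940 + 31.4) = 44.4, so δw/w = 0.129.
Q is then a monomial in w, u, z:
δQ/Q = √((δw/w)² + (2·δu/u)² + (2·δz/z)²) = √(0.0166 + 0.0309 + 0.00894) = 0.238
Q = 2.77e+07, so δQ = 0.238 × 2.77e+07 = 6.58e+06.

6.58e+06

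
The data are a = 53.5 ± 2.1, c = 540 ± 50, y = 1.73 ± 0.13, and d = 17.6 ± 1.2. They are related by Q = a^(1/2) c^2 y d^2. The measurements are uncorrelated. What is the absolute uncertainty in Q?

Since Q is a product/quotient, work with relative uncertainties:
  (½·δa/a)² = (0.5×0.0393)² = 0.000385;  (2·δc/c)² = (2×0.0926)² = 0.0343;  (1·δy/y)² = (1×0.0751)² = 0.00565;  (2·δd/d)² = (2×0.0682)² = 0.0186
δQ/Q = √(0.0589) = 0.243
Q = 1.14e+09, so δQ = 0.243 × 1.14e+09 = 2.77e+08.

2.77e+08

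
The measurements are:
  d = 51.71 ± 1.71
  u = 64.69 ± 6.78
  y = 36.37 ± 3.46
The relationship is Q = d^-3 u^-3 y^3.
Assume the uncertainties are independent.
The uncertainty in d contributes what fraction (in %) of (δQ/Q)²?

(δQ/Q)² = (-3·δd/d)² + (-3·δu/u)² + (3·δy/y)²
  d term: (-3×0.0331)² = 0.00984
  u term: (-3×0.105)² = 0.0989
  y term: (3×0.0951)² = 0.0815
Total = 0.190. Share from d = 0.00984/0.190 = 0.0518.

5.18%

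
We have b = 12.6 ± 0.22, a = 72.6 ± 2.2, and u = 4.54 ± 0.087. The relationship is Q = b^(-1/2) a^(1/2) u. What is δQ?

0.283

Each factor contributes (exponent × relative error)² to (δQ/Q)²:
  (−½·δb/b)² = (-0.5×0.0175)² = 7.62e-05;  (½·δa/a)² = (0.5×0.0303)² = 0.000230;  (1·δu/u)² = (1×0.0192)² = 0.000367
δQ/Q = √(0.000673) = 0.0259
Q = 10.9, so δQ = 0.0259 × 10.9 = 0.283.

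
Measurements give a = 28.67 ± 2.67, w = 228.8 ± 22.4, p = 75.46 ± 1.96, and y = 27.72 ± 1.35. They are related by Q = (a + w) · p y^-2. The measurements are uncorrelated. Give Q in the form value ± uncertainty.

25.28 ± 3.38

Let u = a + w = 257.5. δu = √(δa² + δw²) = √(7.13 + 502) = 22.6, so δu/u = 0.0876.
Q is then a monomial in u, p, y:
δQ/Q = √((δu/u)² + (1·δp/p)² + (-2·δy/y)²) = √(0.00768 + 0.000675 + 0.00949) = 0.134
Q = 25.28, so δQ = 0.134 × 25.28 = 3.38.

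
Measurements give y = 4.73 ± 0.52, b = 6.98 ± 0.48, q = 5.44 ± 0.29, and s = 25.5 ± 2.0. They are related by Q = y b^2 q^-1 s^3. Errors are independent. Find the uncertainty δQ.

Since Q is a product/quotient, work with relative uncertainties:
  (1·δy/y)² = (1×0.110)² = 0.0121;  (2·δb/b)² = (2×0.0688)² = 0.0189;  (-1·δq/q)² = (-1×0.0533)² = 0.00284;  (3·δs/s)² = (3×0.0784)² = 0.0554
δQ/Q = √(0.0892) = 0.299
Q = 7.02e+05, so δQ = 0.299 × 7.02e+05 = 2.1e+05.

2.1e+05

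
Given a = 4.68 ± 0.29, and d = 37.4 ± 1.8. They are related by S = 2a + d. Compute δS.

1.89

For a sum/difference, combine absolute errors in quadrature:
  (2·δa)² = 0.336;  (δd)² = 3.24
δS = √(3.58) = 1.89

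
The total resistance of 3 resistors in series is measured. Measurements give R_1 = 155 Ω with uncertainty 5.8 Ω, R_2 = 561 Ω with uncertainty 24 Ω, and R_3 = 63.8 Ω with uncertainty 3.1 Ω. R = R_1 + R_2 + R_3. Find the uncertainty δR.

24.9 Ω

R is a linear combination, so absolute uncertainties add in quadrature:
  (δR_1)² = 33.6;  (δR_2)² = 576;  (δR_3)² = 9.61
δR = √(619) = 24.9 Ω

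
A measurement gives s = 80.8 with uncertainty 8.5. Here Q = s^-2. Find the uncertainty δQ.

3.22e-05

Q ∝ s^-2, so δQ/Q = |-2| · δs/s = 2 × 0.105 = 0.210.
Q = 0.000153, so δQ = 0.210 × 0.000153 = 3.22e-05.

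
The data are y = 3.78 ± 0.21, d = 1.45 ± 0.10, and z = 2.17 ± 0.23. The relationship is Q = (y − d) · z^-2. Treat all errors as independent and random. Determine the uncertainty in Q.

0.116

Let u = y − d = 2.33. δu = √(δy² + δd²) = √(0.0441 + 0.0100) = 0.233, so δu/u = 0.0998.
Q is then a monomial in u, z:
δQ/Q = √((δu/u)² + (-2·δz/z)²) = √(0.00997 + 0.0449) = 0.234
Q = 0.495, so δQ = 0.234 × 0.495 = 0.116.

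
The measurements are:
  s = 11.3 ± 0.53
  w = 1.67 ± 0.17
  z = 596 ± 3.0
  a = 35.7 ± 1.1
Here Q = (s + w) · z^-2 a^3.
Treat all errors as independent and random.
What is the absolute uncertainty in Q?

0.170

Let u = s + w = 13.0. δu = √(δs² + δw²) = √(0.281 + 0.0289) = 0.557, so δu/u = 0.0429.
Q is then a monomial in u, z, a:
δQ/Q = √((δu/u)² + (-2·δz/z)² + (3·δa/a)²) = √(0.00184 + 0.000101 + 0.00854) = 0.102
Q = 1.66, so δQ = 0.102 × 1.66 = 0.170.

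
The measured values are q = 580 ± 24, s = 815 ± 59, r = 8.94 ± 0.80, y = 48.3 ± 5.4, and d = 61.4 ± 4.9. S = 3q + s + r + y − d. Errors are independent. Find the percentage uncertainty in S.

3.66%

S is a linear combination, so absolute uncertainties add in quadrature:
  (3·δq)² = 5180;  (δs)² = 3480;  (δr)² = 0.640;  (δy)² = 29.2;  (δd)² = 24.0
δS = √(8720) = 93.4
S = 2550, so δS/S = 93.4/2550 = 0.0366.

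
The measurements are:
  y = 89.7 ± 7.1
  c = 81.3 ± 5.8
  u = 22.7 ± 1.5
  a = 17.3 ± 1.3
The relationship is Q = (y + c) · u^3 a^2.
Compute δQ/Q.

0.254

Let w = y + c = 171. δw = √(δy² + δc²) = √(50.4 + 33.6) = 9.17, so δw/w = 0.0536.
Q is then a monomial in w, u, a:
δQ/Q = √((δw/w)² + (3·δu/u)² + (2·δa/a)²) = √(0.00287 + 0.0393 + 0.0226) = 0.254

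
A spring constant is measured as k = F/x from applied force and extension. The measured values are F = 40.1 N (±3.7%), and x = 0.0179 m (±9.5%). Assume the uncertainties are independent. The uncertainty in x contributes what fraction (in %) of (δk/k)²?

86.8%

(δk/k)² = (1·δF/F)² + (-1·δx/x)²
  F term: (1×0.0370)² = 0.00137
  x term: (-1×0.0950)² = 0.00903
Total = 0.0104. Share from x = 0.00903/0.0104 = 0.868.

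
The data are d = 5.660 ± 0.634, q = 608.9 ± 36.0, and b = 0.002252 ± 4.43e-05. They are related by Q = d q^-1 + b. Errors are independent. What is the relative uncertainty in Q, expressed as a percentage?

Let p = d·q^-1 = 0.009295. δp/p = √((1·δd/d)² + (-1·δq/q)²) = √(0.0125 + 0.00350) = 0.127, so δp = 0.00118.
Q = p + b: δQ = √(δp² + δb²) = √(1.39e-06 + 1.96e-09) = 0.00118
Q = 0.01155, so δQ/Q = 0.00118/0.01155 = 0.102.

10.2%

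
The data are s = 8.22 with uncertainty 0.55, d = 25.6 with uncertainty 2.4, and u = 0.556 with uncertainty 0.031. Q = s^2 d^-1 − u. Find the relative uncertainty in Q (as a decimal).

Let p = s^2·d^-1 = 2.64. δp/p = √((2·δs/s)² + (-1·δd/d)²) = √(0.0179 + 0.00879) = 0.163, so δp = 0.431.
Q = p − u: δQ = √(δp² + δu²) = √(0.186 + 0.000961) = 0.432
Q = 2.08, so δQ/Q = 0.432/2.08 = 0.208.

0.208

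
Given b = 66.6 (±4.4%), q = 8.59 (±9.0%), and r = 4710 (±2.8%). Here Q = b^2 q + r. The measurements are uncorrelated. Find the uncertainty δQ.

4800

Let p = b^2·q = 38100. δp/p = √((2·δb/b)² + (1·δq/q)²) = √(0.00774 + 0.00810) = 0.126, so δp = 4800.
Q = p + r: δQ = √(δp² + δr²) = √(2.3e+07 + 17400) = 4800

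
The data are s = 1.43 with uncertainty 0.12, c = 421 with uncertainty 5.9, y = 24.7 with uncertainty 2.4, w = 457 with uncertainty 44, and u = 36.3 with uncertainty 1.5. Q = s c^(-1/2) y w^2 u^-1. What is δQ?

2330

Since Q is a product/quotient, work with relative uncertainties:
  (1·δs/s)² = (1×0.0839)² = 0.00704;  (−½·δc/c)² = (-0.5×0.0140)² = 4.91e-05;  (1·δy/y)² = (1×0.0972)² = 0.00944;  (2·δw/w)² = (2×0.0963)² = 0.0371;  (-1·δu/u)² = (-1×0.0413)² = 0.00171
δQ/Q = √(0.0553) = 0.235
Q = 9900, so δQ = 0.235 × 9900 = 2330.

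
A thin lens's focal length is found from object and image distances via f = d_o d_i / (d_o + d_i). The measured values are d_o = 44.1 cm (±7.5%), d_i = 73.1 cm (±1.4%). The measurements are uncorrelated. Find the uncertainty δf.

1.29 cm

∂f/∂d_o = (d_i/(d_o+d_i))² = 0.389;  ∂f/∂d_i = (d_o/(d_o+d_i))² = 0.142
δf = √((∂f/∂d_o · δd_o)² + (∂f/∂d_i · δd_i)²) = √(1.66 + 0.0210) = 1.29 cm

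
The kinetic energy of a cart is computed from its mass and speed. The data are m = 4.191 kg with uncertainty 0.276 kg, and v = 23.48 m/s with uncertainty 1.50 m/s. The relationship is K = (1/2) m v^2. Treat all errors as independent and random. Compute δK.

166 J

Products/powers → add relative errors in quadrature, weighted by exponent:
  (1·δm/m)² = (1×0.0659)² = 0.00434;  (2·δv/v)² = (2×0.0639)² = 0.0163
δK/K = √(0.0207) = 0.144
K = 1155 J, so δK = 0.144 × 1155 = 166 J.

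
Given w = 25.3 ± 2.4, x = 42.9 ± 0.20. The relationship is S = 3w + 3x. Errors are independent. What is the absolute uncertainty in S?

For a sum/difference, combine absolute errors in quadrature:
  (3·δw)² = 51.8;  (3·δx)² = 0.360
δS = √(52.2) = 7.22

7.22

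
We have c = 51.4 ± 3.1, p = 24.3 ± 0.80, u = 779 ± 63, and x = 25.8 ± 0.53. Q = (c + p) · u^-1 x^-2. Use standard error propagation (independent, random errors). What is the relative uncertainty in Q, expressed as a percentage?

Let w = c + p = 75.7. δw = √(δc² + δp²) = √(9.61 + 0.640) = 3.20, so δw/w = 0.0423.
Q is then a monomial in w, u, x:
δQ/Q = √((δw/w)² + (-1·δu/u)² + (-2·δx/x)²) = √(0.00179 + 0.00654 + 0.00169) = 0.100

10.0%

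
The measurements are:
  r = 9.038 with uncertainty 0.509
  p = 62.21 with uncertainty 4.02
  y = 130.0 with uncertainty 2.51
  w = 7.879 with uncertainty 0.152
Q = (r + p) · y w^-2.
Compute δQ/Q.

Let u = r + p = 71.25. δu = √(δr² + δp²) = √(0.259 + 16.2) = 4.05, so δu/u = 0.0569.
Q is then a monomial in u, y, w:
δQ/Q = √((δu/u)² + (1·δy/y)² + (-2·δw/w)²) = √(0.00323 + 0.000373 + 0.00149) = 0.0714

0.0714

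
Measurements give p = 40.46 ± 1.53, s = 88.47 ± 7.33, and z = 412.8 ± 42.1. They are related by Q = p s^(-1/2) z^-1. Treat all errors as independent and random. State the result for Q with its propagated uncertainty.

0.01042 ± 0.00121

Each factor contributes (exponent × relative error)² to (δQ/Q)²:
  (1·δp/p)² = (1×0.0378)² = 0.00143;  (−½·δs/s)² = (-0.5×0.0829)² = 0.00172;  (-1·δz/z)² = (-1×0.102)² = 0.0104
δQ/Q = √(0.0135) = 0.116
Q = 0.01042, so δQ = 0.116 × 0.01042 = 0.00121.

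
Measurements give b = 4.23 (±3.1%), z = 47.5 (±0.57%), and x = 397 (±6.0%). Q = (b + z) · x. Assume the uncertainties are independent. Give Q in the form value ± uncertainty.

20500 ± 1240

Let u = b + z = 51.7. δu = √(δb² + δz²) = √(0.0172 + 0.0733) = 0.301, so δu/u = 0.00582.
Q is then a monomial in u, x:
δQ/Q = √((δu/u)² + (1·δx/x)²) = √(3.38e-05 + 0.00360) = 0.0603
Q = 20500, so δQ = 0.0603 × 20500 = 1240.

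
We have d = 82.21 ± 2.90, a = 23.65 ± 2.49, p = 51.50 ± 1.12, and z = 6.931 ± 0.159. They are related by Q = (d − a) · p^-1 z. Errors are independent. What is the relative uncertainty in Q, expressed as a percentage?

Let u = d − a = 58.56. δu = √(δd² + δa²) = √(8.41 + 6.20) = 3.82, so δu/u = 0.0653.
Q is then a monomial in u, p, z:
δQ/Q = √((δu/u)² + (-1·δp/p)² + (1·δz/z)²) = √(0.00426 + 0.000473 + 0.000526) = 0.0725

7.25%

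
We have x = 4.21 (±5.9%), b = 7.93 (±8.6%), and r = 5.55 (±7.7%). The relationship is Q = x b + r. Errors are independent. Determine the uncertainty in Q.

Let p = x·b = 33.4. δp/p = √((1·δx/x)² + (1·δb/b)²) = √(0.00348 + 0.00740) = 0.104, so δp = 3.48.
Q = p + r: δQ = √(δp² + δr²) = √(12.1 + 0.183) = 3.51

3.51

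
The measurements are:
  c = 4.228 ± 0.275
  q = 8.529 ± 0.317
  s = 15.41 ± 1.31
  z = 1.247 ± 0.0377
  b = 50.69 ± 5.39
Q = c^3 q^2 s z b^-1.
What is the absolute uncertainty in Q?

523

For a monomial Q ∝ c^3, q^2, s, z, b^-1, fractional errors add in quadrature:
  (3·δc/c)² = (3×0.0650)² = 0.0381;  (2·δq/q)² = (2×0.0372)² = 0.00553;  (1·δs/s)² = (1×0.0850)² = 0.00723;  (1·δz/z)² = (1×0.0302)² = 0.000914;  (-1·δb/b)² = (-1×0.106)² = 0.0113
δQ/Q = √(0.0630) = 0.251
Q = 2084, so δQ = 0.251 × 2084 = 523.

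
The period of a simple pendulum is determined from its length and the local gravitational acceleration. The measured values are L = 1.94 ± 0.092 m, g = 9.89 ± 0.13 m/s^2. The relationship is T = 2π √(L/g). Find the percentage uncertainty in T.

T is a product of powers, so relative uncertainties combine in quadrature:
  (½·δL/L)² = (0.5×0.0474)² = 0.000562;  (−½·δg/g)² = (-0.5×0.0131)² = 4.32e-05
δT/T = √(0.000605) = 0.0246

2.46%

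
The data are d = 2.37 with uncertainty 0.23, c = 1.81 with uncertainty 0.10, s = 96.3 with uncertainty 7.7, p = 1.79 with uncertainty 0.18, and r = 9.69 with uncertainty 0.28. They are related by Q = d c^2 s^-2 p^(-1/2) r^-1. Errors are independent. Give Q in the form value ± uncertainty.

(6.46 ± 1.45) × 10^-5

Since Q is a product/quotient, work with relative uncertainties:
  (1·δd/d)² = (1×0.0970)² = 0.00942;  (2·δc/c)² = (2×0.0552)² = 0.0122;  (-2·δs/s)² = (-2×0.0800)² = 0.0256;  (−½·δp/p)² = (-0.5×0.101)² = 0.00253;  (-1·δr/r)² = (-1×0.0289)² = 0.000835
δQ/Q = √(0.0506) = 0.225
Q = 6.46e-05, so δQ = 0.225 × 6.46e-05 = 1.45e-05.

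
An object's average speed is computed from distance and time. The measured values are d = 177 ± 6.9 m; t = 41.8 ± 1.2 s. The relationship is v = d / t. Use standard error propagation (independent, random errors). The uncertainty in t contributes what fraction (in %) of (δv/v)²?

35.2%

(δv/v)² = (1·δd/d)² + (-1·δt/t)²
  d term: (1×0.0390)² = 0.00152
  t term: (-1×0.0287)² = 0.000824
Total = 0.00234. Share from t = 0.000824/0.00234 = 0.352.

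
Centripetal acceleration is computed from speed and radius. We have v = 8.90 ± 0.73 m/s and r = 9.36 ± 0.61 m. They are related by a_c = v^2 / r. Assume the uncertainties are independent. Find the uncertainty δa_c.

a_c is a product of powers, so relative uncertainties combine in quadrature:
  (2·δv/v)² = (2×0.0820)² = 0.0269;  (-1·δr/r)² = (-1×0.0652)² = 0.00425
δa_c/a_c = √(0.0312) = 0.177
a_c = 8.46 m/s^2, so δa_c = 0.177 × 8.46 = 1.49 m/s^2.

1.49 m/s^2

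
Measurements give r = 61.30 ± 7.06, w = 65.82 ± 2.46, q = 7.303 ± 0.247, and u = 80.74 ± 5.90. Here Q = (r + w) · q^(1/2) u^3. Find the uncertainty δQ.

4.12e+07

Let h = r + w = 127.1. δh = √(δr² + δw²) = √(49.8 + 6.05) = 7.48, so δh/h = 0.0588.
Q is then a monomial in h, q, u:
δQ/Q = √((δh/h)² + (½·δq/q)² + (3·δu/u)²) = √(0.00346 + 0.000286 + 0.0481) = 0.228
Q = 1.808e+08, so δQ = 0.228 × 1.808e+08 = 4.12e+07.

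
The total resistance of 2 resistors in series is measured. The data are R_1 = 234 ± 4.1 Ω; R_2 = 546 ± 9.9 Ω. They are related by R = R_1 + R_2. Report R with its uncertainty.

For a sum/difference, combine absolute errors in quadrature:
  (δR_1)² = 16.8;  (δR_2)² = 98.0
δR = √(115) = 10.7 Ω
R = 780 Ω.

780 ± 10.7 Ω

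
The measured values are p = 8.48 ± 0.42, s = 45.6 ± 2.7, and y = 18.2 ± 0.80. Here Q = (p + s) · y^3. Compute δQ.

Let u = p + s = 54.1. δu = √(δp² + δs²) = √(0.176 + 7.29) = 2.73, so δu/u = 0.0505.
Q is then a monomial in u, y:
δQ/Q = √((δu/u)² + (3·δy/y)²) = √(0.00255 + 0.0174) = 0.141
Q = 3.26e+05, so δQ = 0.141 × 3.26e+05 = 46000.

46000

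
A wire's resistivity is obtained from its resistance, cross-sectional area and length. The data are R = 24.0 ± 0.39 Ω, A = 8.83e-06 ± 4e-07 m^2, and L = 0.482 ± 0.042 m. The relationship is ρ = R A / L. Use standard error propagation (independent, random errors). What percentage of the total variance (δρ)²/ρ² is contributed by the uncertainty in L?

76.6%

(δρ/ρ)² = (1·δR/R)² + (1·δA/A)² + (-1·δL/L)²
  R term: (1×0.0163)² = 0.000264
  A term: (1×0.0453)² = 0.00205
  L term: (-1×0.0871)² = 0.00759
Total = 0.00991. Share from L = 0.00759/0.00991 = 0.766.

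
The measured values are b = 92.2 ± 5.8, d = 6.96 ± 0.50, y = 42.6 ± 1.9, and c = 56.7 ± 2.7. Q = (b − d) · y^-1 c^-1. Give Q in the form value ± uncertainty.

0.0353 ± 0.00333

Let u = b − d = 85.2. δu = √(δb² + δd²) = √(33.6 + 0.250) = 5.82, so δu/u = 0.0683.
Q is then a monomial in u, y, c:
δQ/Q = √((δu/u)² + (-1·δy/y)² + (-1·δc/c)²) = √(0.00466 + 0.00199 + 0.00227) = 0.0945
Q = 0.0353, so δQ = 0.0945 × 0.0353 = 0.00333.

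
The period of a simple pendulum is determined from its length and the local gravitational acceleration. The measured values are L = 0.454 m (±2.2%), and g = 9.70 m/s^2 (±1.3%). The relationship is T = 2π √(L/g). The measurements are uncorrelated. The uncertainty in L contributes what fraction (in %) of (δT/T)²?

(δT/T)² = (½·δL/L)² + (−½·δg/g)²
  L term: (0.5×0.0220)² = 0.000121
  g term: (-0.5×0.0130)² = 4.22e-05
Total = 0.000163. Share from L = 0.000121/0.000163 = 0.741.

74.1%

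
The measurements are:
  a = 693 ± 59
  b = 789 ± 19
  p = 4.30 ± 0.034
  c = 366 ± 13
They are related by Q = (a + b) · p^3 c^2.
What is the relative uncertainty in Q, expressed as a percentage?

8.58%

Let u = a + b = 1480. δu = √(δa² + δb²) = √(3480 + 361) = 62.0, so δu/u = 0.0418.
Q is then a monomial in u, p, c:
δQ/Q = √((δu/u)² + (3·δp/p)² + (2·δc/c)²) = √(0.00175 + 0.000563 + 0.00505) = 0.0858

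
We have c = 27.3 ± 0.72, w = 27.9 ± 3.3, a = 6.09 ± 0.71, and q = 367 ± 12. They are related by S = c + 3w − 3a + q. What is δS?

Each term contributes (cᵢ δxᵢ)² to (δS)²:
  (δc)² = 0.518;  (3·δw)² = 98.0;  (3·δa)² = 4.54;  (δq)² = 144
δS = √(247) = 15.7

15.7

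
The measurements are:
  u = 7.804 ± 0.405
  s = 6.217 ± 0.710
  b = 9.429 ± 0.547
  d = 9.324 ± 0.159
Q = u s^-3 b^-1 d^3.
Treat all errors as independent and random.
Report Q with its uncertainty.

2.792 ± 0.991

Since Q is a product/quotient, work with relative uncertainties:
  (1·δu/u)² = (1×0.0519)² = 0.00269;  (-3·δs/s)² = (-3×0.114)² = 0.117;  (-1·δb/b)² = (-1×0.0580)² = 0.00337;  (3·δd/d)² = (3×0.0171)² = 0.00262
δQ/Q = √(0.126) = 0.355
Q = 2.792, so δQ = 0.355 × 2.792 = 0.991.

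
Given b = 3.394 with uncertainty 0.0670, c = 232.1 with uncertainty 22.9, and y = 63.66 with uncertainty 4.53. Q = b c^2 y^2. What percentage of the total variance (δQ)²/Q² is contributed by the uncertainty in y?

(δQ/Q)² = (1·δb/b)² + (2·δc/c)² + (2·δy/y)²
  b term: (1×0.0197)² = 0.000390
  c term: (2×0.0987)² = 0.0389
  y term: (2×0.0712)² = 0.0203
Total = 0.0596. Share from y = 0.0203/0.0596 = 0.340.

34.0%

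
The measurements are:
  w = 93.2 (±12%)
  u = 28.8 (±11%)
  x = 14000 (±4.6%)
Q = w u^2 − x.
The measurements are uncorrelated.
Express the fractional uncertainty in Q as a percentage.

30.6%

Let p = w·u^2 = 77300. δp/p = √((1·δw/w)² + (2·δu/u)²) = √(0.0144 + 0.0484) = 0.251, so δp = 19400.
Q = p − x: δQ = √(δp² + δx²) = √(3.75e+08 + 4.15e+05) = 19400
Q = 63300, so δQ/Q = 19400/63300 = 0.306.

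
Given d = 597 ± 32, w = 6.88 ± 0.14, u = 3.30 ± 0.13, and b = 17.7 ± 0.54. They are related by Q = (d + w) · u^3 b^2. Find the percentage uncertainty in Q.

14.3%

Let h = d + w = 604. δh = √(δd² + δw²) = √(1020 + 0.0196) = 32.0, so δh/h = 0.0530.
Q is then a monomial in h, u, b:
δQ/Q = √((δh/h)² + (3·δu/u)² + (2·δb/b)²) = √(0.00281 + 0.0140 + 0.00372) = 0.143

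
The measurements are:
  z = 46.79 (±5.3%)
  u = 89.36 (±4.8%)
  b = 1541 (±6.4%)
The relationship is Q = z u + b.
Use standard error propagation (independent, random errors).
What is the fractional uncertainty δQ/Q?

Let p = z·u = 4181. δp/p = √((1·δz/z)² + (1·δu/u)²) = √(0.00281 + 0.00230) = 0.0715, so δp = 299.
Q = p + b: δQ = √(δp² + δb²) = √(89400 + 9730) = 315
Q = 5722, so δQ/Q = 315/5722 = 0.0550.

0.0550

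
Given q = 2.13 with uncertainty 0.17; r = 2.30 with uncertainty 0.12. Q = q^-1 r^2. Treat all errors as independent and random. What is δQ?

0.326

For a monomial Q ∝ q^-1, r^2, fractional errors add in quadrature:
  (-1·δq/q)² = (-1×0.0798)² = 0.00637;  (2·δr/r)² = (2×0.0522)² = 0.0109
δQ/Q = √(0.0173) = 0.131
Q = 2.48, so δQ = 0.131 × 2.48 = 0.326.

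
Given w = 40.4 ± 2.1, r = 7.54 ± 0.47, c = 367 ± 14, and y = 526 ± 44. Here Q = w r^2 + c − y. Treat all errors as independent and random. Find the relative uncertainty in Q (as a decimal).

Let p = w·r^2 = 2300. δp/p = √((1·δw/w)² + (2·δr/r)²) = √(0.00270 + 0.0155) = 0.135, so δp = 310.
Q = p + c − y: δQ = √(δp² + δc² + δy²) = √(96200 + 196 + 1940) = 314
Q = 2140, so δQ/Q = 314/2140 = 0.147.

0.147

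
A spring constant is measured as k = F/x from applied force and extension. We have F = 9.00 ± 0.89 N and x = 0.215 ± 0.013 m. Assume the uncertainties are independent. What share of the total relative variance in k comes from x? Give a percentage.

(δk/k)² = (1·δF/F)² + (-1·δx/x)²
  F term: (1×0.0989)² = 0.00978
  x term: (-1×0.0605)² = 0.00366
Total = 0.0134. Share from x = 0.00366/0.0134 = 0.272.

27.2%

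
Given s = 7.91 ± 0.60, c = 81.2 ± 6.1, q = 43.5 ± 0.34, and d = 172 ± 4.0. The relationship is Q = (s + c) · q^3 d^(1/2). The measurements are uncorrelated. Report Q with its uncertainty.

(9.62 ± 0.708) × 10^7

Let u = s + c = 89.1. δu = √(δs² + δc²) = √(0.360 + 37.2) = 6.13, so δu/u = 0.0688.
Q is then a monomial in u, q, d:
δQ/Q = √((δu/u)² + (3·δq/q)² + (½·δd/d)²) = √(0.00473 + 0.000550 + 0.000135) = 0.0736
Q = 9.62e+07, so δQ = 0.0736 × 9.62e+07 = 7.08e+06.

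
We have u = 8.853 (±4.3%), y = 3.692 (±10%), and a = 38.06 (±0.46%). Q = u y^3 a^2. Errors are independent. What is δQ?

1.96e+05

For a monomial Q ∝ u, y^3, a^2, fractional errors add in quadrature:
  (1·δu/u)² = (1×0.0430)² = 0.00185;  (3·δy/y)² = (3×0.100)² = 0.0900;  (2·δa/a)² = (2×0.00460)² = 8.46e-05
δQ/Q = √(0.0919) = 0.303
Q = 645400, so δQ = 0.303 × 645400 = 1.96e+05.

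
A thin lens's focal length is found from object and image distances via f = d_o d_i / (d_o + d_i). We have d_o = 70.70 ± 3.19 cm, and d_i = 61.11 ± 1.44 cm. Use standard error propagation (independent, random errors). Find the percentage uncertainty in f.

∂f/∂d_o = (d_i/(d_o+d_i))² = 0.215;  ∂f/∂d_i = (d_o/(d_o+d_i))² = 0.288
δf = √((∂f/∂d_o · δd_o)² + (∂f/∂d_i · δd_i)²) = √(0.470 + 0.172) = 0.801 cm
f = 32.78 cm, so δf/f = 0.801/32.78 = 0.0244.

2.44%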